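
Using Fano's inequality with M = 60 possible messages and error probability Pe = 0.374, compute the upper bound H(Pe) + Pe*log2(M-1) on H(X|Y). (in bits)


H(Pe) = -Pe*log2(Pe) - (1-Pe)*log2(1-Pe) = -0.374*log2(0.374) - 0.626*log2(0.626) = 0.530665 + 0.423029 = 0.9537. Pe*log2(M-1) = 0.374*log2(59) = 2.200109. Bound = H(Pe) + Pe*log2(M-1) = 0.530665 + 0.423029 + 2.200109 = 3.1538

3.1538 bits


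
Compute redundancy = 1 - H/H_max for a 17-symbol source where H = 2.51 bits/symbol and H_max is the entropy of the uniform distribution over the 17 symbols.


H_max = log2(K) = log2(17) = 4.0875 bits/symbol. Redundancy = 1 - H/H_max = 1 - 2.51/4.0875 = 1 - 0.6141 = 0.3859

0.3859


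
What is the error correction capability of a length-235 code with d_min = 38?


Correction capability = floor((d-1)/2) = floor((38-1)/2) = 18

18 errors


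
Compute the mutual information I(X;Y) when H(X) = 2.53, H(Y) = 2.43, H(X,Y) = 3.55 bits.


I(X;Y) = H(X) + H(Y) - H(X,Y) = 2.53 + 2.43 - 3.55 = 1.41

1.41 bits


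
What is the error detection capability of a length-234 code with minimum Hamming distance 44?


Detection capability = d_min - 1 = 44 - 1 = 43

43 errors


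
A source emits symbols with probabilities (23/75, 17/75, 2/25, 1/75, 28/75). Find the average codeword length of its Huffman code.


Huffman construction (repeatedly merge the two least-probable nodes; each merge adds 1 bit to every symbol beneath it): 1/75 + 2/25 = 7/75; 7/75 + 17/75 = 8/25; 23/75 + 8/25 = 47/75; 28/75 + 47/75 = 1. Resulting codeword lengths (in the order the probabilities were given): (2, 3, 4, 4, 1). L_avg = sum(p_i * l_i) = 23/75*2 + 17/75*3 + 2/25*4 + 1/75*4 + 28/75*1 = 51/25 = 2.04

2.04 bits


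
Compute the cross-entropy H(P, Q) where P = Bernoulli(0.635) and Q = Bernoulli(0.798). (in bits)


H(P,Q) = -p*log2(q) - (1-p)*log2(1-q). -0.635*log2(0.798) = 0.206717; -0.365*log2(0.202) = 0.842264. H(P,Q) = 0.206717 + 0.842264 = 1.049

1.049 bits


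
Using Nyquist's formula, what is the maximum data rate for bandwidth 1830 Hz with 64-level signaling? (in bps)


Rate = 2 * B * log2(M) = 2 * 1830 * 6.0 = 21960.0

21960.0 bps


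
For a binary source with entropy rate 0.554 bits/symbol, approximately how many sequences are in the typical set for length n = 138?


log2|A_typical| = nH = 138 * 0.554 = 76.452, so |A_typical| ~ 2^76.452 = 1.034e+23

1.034e+23


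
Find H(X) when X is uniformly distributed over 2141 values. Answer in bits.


H = log2(n) = log2(2141) = 11.0641

11.0641 bits


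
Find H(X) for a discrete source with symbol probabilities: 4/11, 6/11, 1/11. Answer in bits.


H = -sum(p_i * log2(p_i)). Terms: -(4/11)*log2(4/11) = 0.530702; -(6/11)*log2(6/11) = 0.476983; -(1/11)*log2(1/11) = 0.314494. H = 0.530702 + 0.476983 + 0.314494 = 1.3222

1.3222 bits


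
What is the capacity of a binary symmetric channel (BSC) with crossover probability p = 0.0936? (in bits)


H(p) = -p*log2(p) - (1-p)*log2(1-p) = -0.0936*log2(0.0936) - 0.9064*log2(0.9064) = 0.319864 + 0.128510 = 0.4484. C = 1 - H(p) = 1 - 0.4484 = 0.5516

0.5516 bits


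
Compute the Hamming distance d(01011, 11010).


Count differing positions: ^ . . . ^ = 2 differences

2


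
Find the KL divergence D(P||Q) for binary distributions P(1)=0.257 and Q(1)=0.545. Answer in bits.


KL = p*log2(p/q) + (1-p)*log2((1-p)/(1-q)) = 0.257*log2(0.257/0.545) + 0.743*log2(0.743/0.455) = 0.247

0.247 bits


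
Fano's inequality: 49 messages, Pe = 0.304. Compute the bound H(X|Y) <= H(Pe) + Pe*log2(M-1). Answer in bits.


H(Pe) = -Pe*log2(Pe) - (1-Pe)*log2(1-Pe) = -0.304*log2(0.304) - 0.696*log2(0.696) = 0.522228 + 0.363897 = 0.8861. Pe*log2(M-1) = 0.304*log2(48) = 1.697829. Bound = H(Pe) + Pe*log2(M-1) = 0.522228 + 0.363897 + 1.697829 = 2.584

2.584 bits


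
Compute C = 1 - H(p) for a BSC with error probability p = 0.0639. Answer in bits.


H(p) = -p*log2(p) - (1-p)*log2(1-p) = -0.0639*log2(0.0639) - 0.9361*log2(0.9361) = 0.253558 + 0.089178 = 0.3427. C = 1 - H(p) = 1 - 0.3427 = 0.6573

0.6573 bits


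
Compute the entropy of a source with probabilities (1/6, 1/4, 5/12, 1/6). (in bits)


H = -sum(p_i * log2(p_i)). Terms: -(1/6)*log2(1/6) = 0.430827; -(1/4)*log2(1/4) = 0.500000; -(5/12)*log2(5/12) = 0.526264; -(1/6)*log2(1/6) = 0.430827. H = 0.430827 + 0.500000 + 0.526264 + 0.430827 = 1.8879

1.8879 bits


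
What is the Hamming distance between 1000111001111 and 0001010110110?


Count differing positions: ^ . . ^ ^ . ^ ^ ^ ^ . . ^ = 8 differences

8


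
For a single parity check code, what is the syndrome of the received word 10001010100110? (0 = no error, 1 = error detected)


Syndrome = XOR of all bits = 1 XOR 0 XOR 0 XOR 0 XOR 1 XOR 0 XOR 1 XOR 0 XOR 1 XOR 0 XOR 0 XOR 1 XOR 1 XOR 0 = 0

0


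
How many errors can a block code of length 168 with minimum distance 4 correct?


Correction capability = floor((d-1)/2) = floor((4-1)/2) = 1

1 errors


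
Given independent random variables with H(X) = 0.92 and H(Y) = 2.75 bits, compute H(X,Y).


For independent variables, H(X,Y) = H(X) + H(Y) = 0.92 + 2.75 = 3.67

3.67 bits


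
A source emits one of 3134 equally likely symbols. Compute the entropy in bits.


H = log2(n) = log2(3134) = 11.6138

11.6138 bits


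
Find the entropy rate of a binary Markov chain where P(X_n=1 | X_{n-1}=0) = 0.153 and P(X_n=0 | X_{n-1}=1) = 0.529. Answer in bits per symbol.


Stationary distribution: pi_0 = p10/(p01+p10) = 0.7757, pi_1 = 0.2243. Entropy rate H' = pi_0*H(p01) + pi_1*H(p10) = 0.7757*0.6173 + 0.2243*0.9976 = 0.7026

0.7026 bits/symbol


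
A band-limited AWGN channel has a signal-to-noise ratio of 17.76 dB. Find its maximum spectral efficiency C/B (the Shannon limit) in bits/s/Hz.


SNR_linear = 10^(17.76/10) = 59.7035; C/B = log2(1 + SNR_linear) = log2(1 + 59.7035) = 5.9237

5.9237 bits/s/Hz


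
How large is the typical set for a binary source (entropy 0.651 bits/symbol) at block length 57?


log2|A_typical| = nH = 57 * 0.651 = 37.107, so |A_typical| ~ 2^37.107 = 1.480e+11

1.480e+11


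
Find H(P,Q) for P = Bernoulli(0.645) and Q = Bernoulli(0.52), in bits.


H(P,Q) = -p*log2(q) - (1-p)*log2(1-q). -0.645*log2(0.52) = 0.608504; -0.355*log2(0.48) = 0.375907. H(P,Q) = 0.608504 + 0.375907 = 0.9844

0.9844 bits


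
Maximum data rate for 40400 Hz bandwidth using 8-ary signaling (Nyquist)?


Rate = 2 * B * log2(M) = 2 * 40400 * 3.0 = 242400.0

242400.0 bps


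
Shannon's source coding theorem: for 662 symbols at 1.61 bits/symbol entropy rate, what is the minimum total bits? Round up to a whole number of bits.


Minimum bits >= n * H = 662 * 1.61 = 1065.82, rounded up to a whole number of bits = 1066

1066 bits


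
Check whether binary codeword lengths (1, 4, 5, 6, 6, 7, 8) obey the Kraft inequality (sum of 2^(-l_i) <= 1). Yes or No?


Kraft sum = sum(2^(-l_i)) = 0.6367, need <= 1. Result: satisfied (a binary prefix-free code with these lengths exists)

Yes


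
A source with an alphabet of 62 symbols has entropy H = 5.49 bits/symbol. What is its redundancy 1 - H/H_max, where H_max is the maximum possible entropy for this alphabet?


H_max = log2(K) = log2(62) = 5.9542 bits/symbol. Redundancy = 1 - H/H_max = 1 - 5.49/5.9542 = 1 - 0.922 = 0.078

0.078


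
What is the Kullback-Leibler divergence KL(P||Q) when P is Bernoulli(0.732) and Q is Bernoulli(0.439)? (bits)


KL = p*log2(p/q) + (1-p)*log2((1-p)/(1-q)) = 0.732*log2(0.732/0.439) + 0.268*log2(0.268/0.561) = 0.2543

0.2543 bits


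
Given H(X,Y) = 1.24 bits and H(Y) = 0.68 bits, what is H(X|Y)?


H(X|Y) = H(X,Y) - H(Y) = 1.24 - 0.68 = 0.56

0.56 bits


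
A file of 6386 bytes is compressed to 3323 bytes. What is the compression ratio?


Ratio = original / compressed = 6386 / 3323 = 1.9218

1.9218


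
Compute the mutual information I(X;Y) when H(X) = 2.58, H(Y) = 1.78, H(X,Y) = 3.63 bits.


I(X;Y) = H(X) + H(Y) - H(X,Y) = 2.58 + 1.78 - 3.63 = 0.73

0.73 bits


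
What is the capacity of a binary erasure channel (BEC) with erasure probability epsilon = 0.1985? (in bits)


C = 1 - epsilon = 1 - 0.1985 = 0.8015

0.8015 bits


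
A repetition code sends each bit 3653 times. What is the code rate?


Rate = k/n = 1/3653

1/3653


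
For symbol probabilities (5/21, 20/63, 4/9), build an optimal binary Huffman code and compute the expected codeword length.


Huffman construction (repeatedly merge the two least-probable nodes; each merge adds 1 bit to every symbol beneath it): 5/21 + 20/63 = 5/9; 4/9 + 5/9 = 1. Resulting codeword lengths (in the order the probabilities were given): (2, 2, 1). L_avg = sum(p_i * l_i) = 5/21*2 + 20/63*2 + 4/9*1 = 14/9 = 1.5556

1.5556 bits


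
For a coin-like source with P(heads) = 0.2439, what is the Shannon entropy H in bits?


H = -p*log2(p) - (1-p)*log2(1-p). -0.2439*log2(0.2439) = 0.496492; -0.7561*log2(0.7561) = 0.304974. H = 0.496492 + 0.304974 = 0.8015

0.8015 bits


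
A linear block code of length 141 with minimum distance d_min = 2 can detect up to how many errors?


Detection capability = d_min - 1 = 2 - 1 = 1

1 errors


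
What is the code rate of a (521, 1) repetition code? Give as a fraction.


Rate = k/n = 1/521

1/521


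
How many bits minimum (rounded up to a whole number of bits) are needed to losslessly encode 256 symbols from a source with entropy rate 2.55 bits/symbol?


Minimum bits >= n * H = 256 * 2.55 = 652.8, rounded up to a whole number of bits = 653

653 bits


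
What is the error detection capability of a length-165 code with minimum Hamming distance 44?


Detection capability = d_min - 1 = 44 - 1 = 43

43 errors


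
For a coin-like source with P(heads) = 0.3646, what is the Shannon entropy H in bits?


H = -p*log2(p) - (1-p)*log2(1-p). -0.3646*log2(0.3646) = 0.530717; -0.6354*log2(0.6354) = 0.415719. H = 0.530717 + 0.415719 = 0.9464

0.9464 bits


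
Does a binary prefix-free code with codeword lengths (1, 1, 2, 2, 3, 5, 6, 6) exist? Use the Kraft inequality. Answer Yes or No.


Kraft sum = sum(2^(-l_i)) = 1.6875, need <= 1. Result: violated (a binary prefix-free code with these lengths cannot exist)

No


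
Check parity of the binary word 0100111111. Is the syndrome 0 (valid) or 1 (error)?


Syndrome = XOR of all bits = 0 XOR 1 XOR 0 XOR 0 XOR 1 XOR 1 XOR 1 XOR 1 XOR 1 XOR 1 = 1

1


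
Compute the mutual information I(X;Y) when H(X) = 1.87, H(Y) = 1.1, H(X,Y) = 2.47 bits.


I(X;Y) = H(X) + H(Y) - H(X,Y) = 1.87 + 1.1 - 2.47 = 0.5

0.5 bits


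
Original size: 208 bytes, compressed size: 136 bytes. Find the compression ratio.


Ratio = original / compressed = 208 / 136 = 1.5294

1.5294


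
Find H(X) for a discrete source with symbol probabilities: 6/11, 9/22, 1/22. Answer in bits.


H = -sum(p_i * log2(p_i)). Terms: -(6/11)*log2(6/11) = 0.476983; -(9/22)*log2(9/22) = 0.527525; -(1/22)*log2(1/22) = 0.202701. H = 0.476983 + 0.527525 + 0.202701 = 1.2072

1.2072 bits


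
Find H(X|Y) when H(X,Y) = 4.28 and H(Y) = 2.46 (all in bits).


H(X|Y) = H(X,Y) - H(Y) = 4.28 - 2.46 = 1.82

1.82 bits


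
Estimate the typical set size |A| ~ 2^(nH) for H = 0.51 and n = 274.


log2|A_typical| = nH = 274 * 0.51 = 139.74, so |A_typical| ~ 2^139.74 = 1.164e+42

1.164e+42


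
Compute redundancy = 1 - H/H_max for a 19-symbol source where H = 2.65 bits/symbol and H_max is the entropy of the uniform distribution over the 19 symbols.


H_max = log2(K) = log2(19) = 4.2479 bits/symbol. Redundancy = 1 - H/H_max = 1 - 2.65/4.2479 = 1 - 0.6238 = 0.3762

0.3762


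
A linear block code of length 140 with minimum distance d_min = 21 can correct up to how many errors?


Correction capability = floor((d-1)/2) = floor((21-1)/2) = 10

10 errors


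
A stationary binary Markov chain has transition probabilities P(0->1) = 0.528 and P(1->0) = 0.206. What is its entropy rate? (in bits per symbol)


Stationary distribution: pi_0 = p10/(p01+p10) = 0.2807, pi_1 = 0.7193. Entropy rate H' = pi_0*H(p01) + pi_1*H(p10) = 0.2807*0.9977 + 0.7193*0.7338 = 0.8079

0.8079 bits/symbol


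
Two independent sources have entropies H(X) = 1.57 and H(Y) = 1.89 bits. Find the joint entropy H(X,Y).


For independent variables, H(X,Y) = H(X) + H(Y) = 1.57 + 1.89 = 3.46

3.46 bits


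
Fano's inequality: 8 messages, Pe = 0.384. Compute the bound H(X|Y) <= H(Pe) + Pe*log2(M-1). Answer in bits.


H(Pe) = -Pe*log2(Pe) - (1-Pe)*log2(1-Pe) = -0.384*log2(0.384) - 0.616*log2(0.616) = 0.530236 + 0.430583 = 0.9608. Pe*log2(M-1) = 0.384*log2(7) = 1.078024. Bound = H(Pe) + Pe*log2(M-1) = 0.530236 + 0.430583 + 1.078024 = 2.0388

2.0388 bits


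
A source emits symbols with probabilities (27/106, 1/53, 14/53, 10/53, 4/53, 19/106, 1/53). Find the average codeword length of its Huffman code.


Huffman construction (repeatedly merge the two least-probable nodes; each merge adds 1 bit to every symbol beneath it): 1/53 + 1/53 = 2/53; 2/53 + 4/53 = 6/53; 6/53 + 19/106 = 31/106; 10/53 + 27/106 = 47/106; 14/53 + 31/106 = 59/106; 47/106 + 59/106 = 1. Resulting codeword lengths (in the order the probabilities were given): (2, 5, 2, 2, 4, 3, 5). L_avg = sum(p_i * l_i) = 27/106*2 + 1/53*5 + 14/53*2 + 10/53*2 + 4/53*4 + 19/106*3 + 1/53*5 = 259/106 = 2.4434

2.4434 bits


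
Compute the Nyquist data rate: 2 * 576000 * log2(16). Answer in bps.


Rate = 2 * B * log2(M) = 2 * 576000 * 4.0 = 4608000.0

4608000.0 bps


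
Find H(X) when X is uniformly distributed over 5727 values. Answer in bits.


H = log2(n) = log2(5727) = 12.4836

12.4836 bits


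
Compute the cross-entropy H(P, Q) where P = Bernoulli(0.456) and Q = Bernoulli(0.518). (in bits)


H(P,Q) = -p*log2(q) - (1-p)*log2(1-q). -0.456*log2(0.518) = 0.432733; -0.544*log2(0.482) = 0.572775. H(P,Q) = 0.432733 + 0.572775 = 1.0055

1.0055 bits


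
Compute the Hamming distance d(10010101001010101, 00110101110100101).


Count differing positions: ^ . ^ . . . . . ^ ^ ^ ^ ^ . . . . = 7 differences

7


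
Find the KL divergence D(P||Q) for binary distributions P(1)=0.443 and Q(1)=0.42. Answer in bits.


KL = p*log2(p/q) + (1-p)*log2((1-p)/(1-q)) = 0.443*log2(0.443/0.42) + 0.557*log2(0.557/0.58) = 0.0016

0.0016 bits


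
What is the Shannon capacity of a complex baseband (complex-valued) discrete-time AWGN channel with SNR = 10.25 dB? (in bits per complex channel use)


SNR_linear = 10^(10.25/10) = 10.5925; C = log2(1 + SNR_linear) = log2(1 + 10.5925) = 3.5351

3.5351 bits/channel use


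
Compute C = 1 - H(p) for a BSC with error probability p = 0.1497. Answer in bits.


H(p) = -p*log2(p) - (1-p)*log2(1-p) = -0.1497*log2(0.1497) - 0.8503*log2(0.8503) = 0.410156 + 0.198933 = 0.6091. C = 1 - H(p) = 1 - 0.6091 = 0.3909

0.3909 bits


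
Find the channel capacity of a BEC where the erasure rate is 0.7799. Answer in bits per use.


C = 1 - epsilon = 1 - 0.7799 = 0.2201

0.2201 bits


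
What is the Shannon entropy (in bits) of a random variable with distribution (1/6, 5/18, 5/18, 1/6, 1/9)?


H = -sum(p_i * log2(p_i)). Terms: -(1/6)*log2(1/6) = 0.430827; -(5/18)*log2(5/18) = 0.513332; -(5/18)*log2(5/18) = 0.513332; -(1/6)*log2(1/6) = 0.430827; -(1/9)*log2(1/9) = 0.352214. H = 0.430827 + 0.513332 + 0.513332 + 0.430827 + 0.352214 = 2.2405

2.2405 bits


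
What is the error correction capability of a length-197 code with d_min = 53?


Correction capability = floor((d-1)/2) = floor((53-1)/2) = 26

26 errors


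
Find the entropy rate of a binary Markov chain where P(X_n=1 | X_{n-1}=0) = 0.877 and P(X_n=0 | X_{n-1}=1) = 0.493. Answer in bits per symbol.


Stationary distribution: pi_0 = p10/(p01+p10) = 0.3599, pi_1 = 0.6401. Entropy rate H' = pi_0*H(p01) + pi_1*H(p10) = 0.3599*0.5379 + 0.6401*0.9999 = 0.8336

0.8336 bits/symbol


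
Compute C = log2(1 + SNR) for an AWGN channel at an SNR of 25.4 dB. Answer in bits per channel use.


SNR_linear = 10^(25.4/10) = 346.7369; C = log2(1 + SNR_linear) = log2(1 + 346.7369) = 8.4419

8.4419 bits/channel use


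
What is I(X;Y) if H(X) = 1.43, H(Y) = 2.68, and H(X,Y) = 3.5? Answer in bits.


I(X;Y) = H(X) + H(Y) - H(X,Y) = 1.43 + 2.68 - 3.5 = 0.61

0.61 bits


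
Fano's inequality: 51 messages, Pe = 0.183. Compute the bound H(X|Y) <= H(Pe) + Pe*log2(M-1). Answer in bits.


H(Pe) = -Pe*log2(Pe) - (1-Pe)*log2(1-Pe) = -0.183*log2(0.183) - 0.817*log2(0.817) = 0.448365 + 0.238231 = 0.6866. Pe*log2(M-1) = 0.183*log2(50) = 1.032826. Bound = H(Pe) + Pe*log2(M-1) = 0.448365 + 0.238231 + 1.032826 = 1.7194

1.7194 bits


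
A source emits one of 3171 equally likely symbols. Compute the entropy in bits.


H = log2(n) = log2(3171) = 11.6307

11.6307 bits


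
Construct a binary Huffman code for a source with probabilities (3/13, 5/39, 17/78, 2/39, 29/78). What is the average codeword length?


Huffman construction (repeatedly merge the two least-probable nodes; each merge adds 1 bit to every symbol beneath it): 2/39 + 5/39 = 7/39; 7/39 + 17/78 = 31/78; 3/13 + 29/78 = 47/78; 31/78 + 47/78 = 1. Resulting codeword lengths (in the order the probabilities were given): (2, 3, 2, 3, 2). L_avg = sum(p_i * l_i) = 3/13*2 + 5/39*3 + 17/78*2 + 2/39*3 + 29/78*2 = 85/39 = 2.1795

2.1795 bits


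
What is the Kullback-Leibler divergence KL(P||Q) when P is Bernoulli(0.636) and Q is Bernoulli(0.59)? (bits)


KL = p*log2(p/q) + (1-p)*log2((1-p)/(1-q)) = 0.636*log2(0.636/0.59) + 0.364*log2(0.364/0.41) = 0.0064

0.0064 bits


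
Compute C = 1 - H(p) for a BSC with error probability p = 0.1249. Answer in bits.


H(p) = -p*log2(p) - (1-p)*log2(1-p) = -0.1249*log2(0.1249) - 0.8751*log2(0.8751) = 0.374844 + 0.168439 = 0.5433. C = 1 - H(p) = 1 - 0.5433 = 0.4567

0.4567 bits


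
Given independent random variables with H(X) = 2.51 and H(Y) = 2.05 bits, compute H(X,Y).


For independent variables, H(X,Y) = H(X) + H(Y) = 2.51 + 2.05 = 4.56

4.56 bits


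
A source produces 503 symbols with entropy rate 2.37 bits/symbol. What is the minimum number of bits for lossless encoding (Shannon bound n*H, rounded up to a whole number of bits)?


Minimum bits >= n * H = 503 * 2.37 = 1192.11, rounded up to a whole number of bits = 1193

1193 bits


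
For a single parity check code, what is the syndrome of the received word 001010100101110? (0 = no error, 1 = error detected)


Syndrome = XOR of all bits = 0 XOR 0 XOR 1 XOR 0 XOR 1 XOR 0 XOR 1 XOR 0 XOR 0 XOR 1 XOR 0 XOR 1 XOR 1 XOR 1 XOR 0 = 1

1


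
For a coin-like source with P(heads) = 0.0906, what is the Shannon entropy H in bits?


H = -p*log2(p) - (1-p)*log2(1-p). -0.0906*log2(0.0906) = 0.313870; -0.9094*log2(0.9094) = 0.124600. H = 0.313870 + 0.124600 = 0.4385

0.4385 bits


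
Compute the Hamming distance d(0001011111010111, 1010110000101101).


Count differing positions: ^ . ^ ^ ^ . ^ ^ ^ ^ ^ ^ ^ . ^ . = 12 differences

12


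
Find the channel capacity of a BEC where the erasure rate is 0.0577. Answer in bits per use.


C = 1 - epsilon = 1 - 0.0577 = 0.9423

0.9423 bits


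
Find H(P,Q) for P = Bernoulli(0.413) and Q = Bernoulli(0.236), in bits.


H(P,Q) = -p*log2(q) - (1-p)*log2(1-q). -0.413*log2(0.236) = 0.860337; -0.587*log2(0.764) = 0.227965. H(P,Q) = 0.860337 + 0.227965 = 1.0883

1.0883 bits


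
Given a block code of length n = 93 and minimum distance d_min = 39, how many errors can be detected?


Detection capability = d_min - 1 = 39 - 1 = 38

38 errors


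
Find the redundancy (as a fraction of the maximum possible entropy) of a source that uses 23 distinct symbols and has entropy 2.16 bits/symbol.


H_max = log2(K) = log2(23) = 4.5236 bits/symbol. Redundancy = 1 - H/H_max = 1 - 2.16/4.5236 = 1 - 0.4775 = 0.5225

0.5225


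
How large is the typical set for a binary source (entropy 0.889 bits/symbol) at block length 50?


log2|A_typical| = nH = 50 * 0.889 = 44.45, so |A_typical| ~ 2^44.45 = 2.403e+13

2.403e+13


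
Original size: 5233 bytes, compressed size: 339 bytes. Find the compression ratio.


Ratio = original / compressed = 5233 / 339 = 15.4366

15.4366


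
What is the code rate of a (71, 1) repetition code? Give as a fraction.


Rate = k/n = 1/71

1/71


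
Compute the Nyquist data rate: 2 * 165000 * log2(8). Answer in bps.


Rate = 2 * B * log2(M) = 2 * 165000 * 3.0 = 990000.0

990000.0 bps


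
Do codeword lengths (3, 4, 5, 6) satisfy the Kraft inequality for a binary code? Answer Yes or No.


Kraft sum = sum(2^(-l_i)) = 0.2344, need <= 1. Result: satisfied (a binary prefix-free code with these lengths exists)

Yes


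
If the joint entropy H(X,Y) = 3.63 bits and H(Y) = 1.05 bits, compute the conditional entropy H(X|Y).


H(X|Y) = H(X,Y) - H(Y) = 3.63 - 1.05 = 2.58

2.58 bits


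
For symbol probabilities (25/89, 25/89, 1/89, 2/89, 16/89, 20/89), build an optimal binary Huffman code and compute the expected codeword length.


Huffman construction (repeatedly merge the two least-probable nodes; each merge adds 1 bit to every symbol beneath it): 1/89 + 2/89 = 3/89; 3/89 + 16/89 = 19/89; 19/89 + 20/89 = 39/89; 25/89 + 25/89 = 50/89; 39/89 + 50/89 = 1. Resulting codeword lengths (in the order the probabilities were given): (2, 2, 4, 4, 3, 2). L_avg = sum(p_i * l_i) = 25/89*2 + 25/89*2 + 1/89*4 + 2/89*4 + 16/89*3 + 20/89*2 = 200/89 = 2.2472

2.2472 bits


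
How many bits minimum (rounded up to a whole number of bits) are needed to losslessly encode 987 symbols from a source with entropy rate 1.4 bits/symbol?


Minimum bits >= n * H = 987 * 1.4 = 1381.8, rounded up to a whole number of bits = 1382

1382 bits


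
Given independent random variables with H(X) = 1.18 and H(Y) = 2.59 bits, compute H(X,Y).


For independent variables, H(X,Y) = H(X) + H(Y) = 1.18 + 2.59 = 3.77

3.77 bits


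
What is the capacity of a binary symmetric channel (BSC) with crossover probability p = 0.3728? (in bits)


H(p) = -p*log2(p) - (1-p)*log2(1-p) = -0.3728*log2(0.3728) - 0.6272*log2(0.6272) = 0.530691 + 0.422107 = 0.9528. C = 1 - H(p) = 1 - 0.9528 = 0.0472

0.0472 bits


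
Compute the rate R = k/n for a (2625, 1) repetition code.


Rate = k/n = 1/2625

1/2625


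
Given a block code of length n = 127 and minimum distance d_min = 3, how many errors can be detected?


Detection capability = d_min - 1 = 3 - 1 = 2

2 errors


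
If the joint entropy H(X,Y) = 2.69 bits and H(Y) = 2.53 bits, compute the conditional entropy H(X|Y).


H(X|Y) = H(X,Y) - H(Y) = 2.69 - 2.53 = 0.16

0.16 bits


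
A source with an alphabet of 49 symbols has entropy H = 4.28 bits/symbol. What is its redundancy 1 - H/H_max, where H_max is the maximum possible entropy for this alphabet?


H_max = log2(K) = log2(49) = 5.6147 bits/symbol. Redundancy = 1 - H/H_max = 1 - 4.28/5.6147 = 1 - 0.7623 = 0.2377

0.2377


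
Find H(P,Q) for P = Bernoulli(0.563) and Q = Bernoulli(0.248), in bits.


H(P,Q) = -p*log2(q) - (1-p)*log2(1-q). -0.563*log2(0.248) = 1.132524; -0.437*log2(0.752) = 0.179692. H(P,Q) = 1.132524 + 0.179692 = 1.3122

1.3122 bits


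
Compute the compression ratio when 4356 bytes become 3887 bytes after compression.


Ratio = original / compressed = 4356 / 3887 = 1.1207

1.1207


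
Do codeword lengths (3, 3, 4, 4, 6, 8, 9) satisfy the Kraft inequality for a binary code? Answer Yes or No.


Kraft sum = sum(2^(-l_i)) = 0.3965, need <= 1. Result: satisfied (a binary prefix-free code with these lengths exists)

Yes


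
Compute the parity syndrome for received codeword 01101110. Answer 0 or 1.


Syndrome = XOR of all bits = 0 XOR 1 XOR 1 XOR 0 XOR 1 XOR 1 XOR 1 XOR 0 = 1

1


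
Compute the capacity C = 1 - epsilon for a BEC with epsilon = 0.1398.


C = 1 - epsilon = 1 - 0.1398 = 0.8602

0.8602 bits


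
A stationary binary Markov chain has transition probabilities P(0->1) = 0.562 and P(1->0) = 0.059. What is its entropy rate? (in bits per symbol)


Stationary distribution: pi_0 = p10/(p01+p10) = 0.095, pi_1 = 0.905. Entropy rate H' = pi_0*H(p01) + pi_1*H(p10) = 0.095*0.9889 + 0.905*0.3235 = 0.3867

0.3867 bits/symbol


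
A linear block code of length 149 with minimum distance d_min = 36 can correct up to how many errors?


Correction capability = floor((d-1)/2) = floor((36-1)/2) = 17

17 errors


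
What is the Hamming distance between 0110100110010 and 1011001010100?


Count differing positions: ^ ^ . ^ ^ . ^ ^ . . ^ ^ . = 8 differences

8


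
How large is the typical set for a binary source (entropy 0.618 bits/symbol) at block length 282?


log2|A_typical| = nH = 282 * 0.618 = 174.276, so |A_typical| ~ 2^174.276 = 2.899e+52

2.899e+52


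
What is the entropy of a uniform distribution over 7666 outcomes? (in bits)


H = log2(n) = log2(7666) = 12.9043

12.9043 bits


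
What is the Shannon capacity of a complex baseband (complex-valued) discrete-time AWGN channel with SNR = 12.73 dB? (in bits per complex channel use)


SNR_linear = 10^(12.73/10) = 18.7499; C = log2(1 + SNR_linear) = log2(1 + 18.7499) = 4.3038

4.3038 bits/channel use


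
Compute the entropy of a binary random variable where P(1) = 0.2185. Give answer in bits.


H = -p*log2(p) - (1-p)*log2(1-p). -0.2185*log2(0.2185) = 0.479453; -0.7815*log2(0.7815) = 0.277966. H = 0.479453 + 0.277966 = 0.7574

0.7574 bits


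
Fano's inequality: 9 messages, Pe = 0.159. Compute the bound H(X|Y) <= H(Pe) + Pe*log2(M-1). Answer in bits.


H(Pe) = -Pe*log2(Pe) - (1-Pe)*log2(1-Pe) = -0.159*log2(0.159) - 0.841*log2(0.841) = 0.421811 + 0.210101 = 0.6319. Pe*log2(M-1) = 0.159*log2(8) = 0.477000. Bound = H(Pe) + Pe*log2(M-1) = 0.421811 + 0.210101 + 0.477000 = 1.1089

1.1089 bits


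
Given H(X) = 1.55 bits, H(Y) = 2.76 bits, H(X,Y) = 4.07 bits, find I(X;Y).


I(X;Y) = H(X) + H(Y) - H(X,Y) = 1.55 + 2.76 - 4.07 = 0.24

0.24 bits


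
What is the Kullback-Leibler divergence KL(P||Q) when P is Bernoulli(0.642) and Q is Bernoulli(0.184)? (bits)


KL = p*log2(p/q) + (1-p)*log2((1-p)/(1-q)) = 0.642*log2(0.642/0.184) + 0.358*log2(0.358/0.816) = 0.7319

0.7319 bits


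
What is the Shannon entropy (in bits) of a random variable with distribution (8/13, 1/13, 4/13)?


H = -sum(p_i * log2(p_i)). Terms: -(8/13)*log2(8/13) = 0.431040; -(1/13)*log2(1/13) = 0.284649; -(4/13)*log2(4/13) = 0.523212. H = 0.431040 + 0.284649 + 0.523212 = 1.2389

1.2389 bits


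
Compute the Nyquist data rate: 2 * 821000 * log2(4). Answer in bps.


Rate = 2 * B * log2(M) = 2 * 821000 * 2.0 = 3284000.0

3284000.0 bps


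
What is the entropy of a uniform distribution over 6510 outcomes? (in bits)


H = log2(n) = log2(6510) = 12.6684

12.6684 bits


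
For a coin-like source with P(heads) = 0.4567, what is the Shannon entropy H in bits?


H = -p*log2(p) - (1-p)*log2(1-p). -0.4567*log2(0.4567) = 0.516382; -0.5433*log2(0.5433) = 0.478201. H = 0.516382 + 0.478201 = 0.9946

0.9946 bits


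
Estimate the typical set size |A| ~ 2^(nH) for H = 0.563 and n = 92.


log2|A_typical| = nH = 92 * 0.563 = 51.796, so |A_typical| ~ 2^51.796 = 3.910e+15

3.910e+15


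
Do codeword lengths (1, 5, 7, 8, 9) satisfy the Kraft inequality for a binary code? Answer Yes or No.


Kraft sum = sum(2^(-l_i)) = 0.5449, need <= 1. Result: satisfied (a binary prefix-free code with these lengths exists)

Yes


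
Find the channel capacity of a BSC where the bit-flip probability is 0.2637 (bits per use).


H(p) = -p*log2(p) - (1-p)*log2(1-p) = -0.2637*log2(0.2637) - 0.7363*log2(0.7363) = 0.507103 + 0.325175 = 0.8323. C = 1 - H(p) = 1 - 0.8323 = 0.1677

0.1677 bits


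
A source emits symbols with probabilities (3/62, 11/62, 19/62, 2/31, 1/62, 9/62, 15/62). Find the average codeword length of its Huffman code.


Huffman construction (repeatedly merge the two least-probable nodes; each merge adds 1 bit to every symbol beneath it): 1/62 + 3/62 = 2/31; 2/31 + 2/31 = 4/31; 4/31 + 9/62 = 17/62; 11/62 + 15/62 = 13/31; 17/62 + 19/62 = 18/31; 13/31 + 18/31 = 1. Resulting codeword lengths (in the order the probabilities were given): (5, 2, 2, 4, 5, 3, 2). L_avg = sum(p_i * l_i) = 3/62*5 + 11/62*2 + 19/62*2 + 2/31*4 + 1/62*5 + 9/62*3 + 15/62*2 = 153/62 = 2.4677

2.4677 bits


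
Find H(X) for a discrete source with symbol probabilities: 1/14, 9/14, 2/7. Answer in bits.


H = -sum(p_i * log2(p_i)). Terms: -(1/14)*log2(1/14) = 0.271954; -(9/14)*log2(9/14) = 0.409776; -(2/7)*log2(2/7) = 0.516387. H = 0.271954 + 0.409776 + 0.516387 = 1.1981

1.1981 bits


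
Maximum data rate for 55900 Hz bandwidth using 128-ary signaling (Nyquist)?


Rate = 2 * B * log2(M) = 2 * 55900 * 7.0 = 782600.0

782600.0 bps


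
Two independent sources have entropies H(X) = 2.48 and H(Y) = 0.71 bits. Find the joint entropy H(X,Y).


For independent variables, H(X,Y) = H(X) + H(Y) = 2.48 + 0.71 = 3.19

3.19 bits


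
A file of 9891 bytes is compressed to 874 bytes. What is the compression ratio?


Ratio = original / compressed = 9891 / 874 = 11.3169

11.3169


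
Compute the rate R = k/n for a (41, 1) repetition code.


Rate = k/n = 1/41

1/41


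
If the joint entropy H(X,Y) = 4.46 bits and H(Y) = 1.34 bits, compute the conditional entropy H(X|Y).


H(X|Y) = H(X,Y) - H(Y) = 4.46 - 1.34 = 3.12

3.12 bits


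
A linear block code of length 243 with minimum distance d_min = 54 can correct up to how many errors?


Correction capability = floor((d-1)/2) = floor((54-1)/2) = 26

26 errors


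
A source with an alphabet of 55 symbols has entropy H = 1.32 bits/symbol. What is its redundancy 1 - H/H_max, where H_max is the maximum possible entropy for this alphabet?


H_max = log2(K) = log2(55) = 5.7814 bits/symbol. Redundancy = 1 - H/H_max = 1 - 1.32/5.7814 = 1 - 0.2283 = 0.7717

0.7717


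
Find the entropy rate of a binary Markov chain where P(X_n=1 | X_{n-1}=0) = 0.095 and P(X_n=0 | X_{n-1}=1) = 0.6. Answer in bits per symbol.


Stationary distribution: pi_0 = p10/(p01+p10) = 0.8633, pi_1 = 0.1367. Entropy rate H' = pi_0*H(p01) + pi_1*H(p10) = 0.8633*0.4529 + 0.1367*0.971 = 0.5237

0.5237 bits/symbol


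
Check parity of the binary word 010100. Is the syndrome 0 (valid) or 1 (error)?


Syndrome = XOR of all bits = 0 XOR 1 XOR 0 XOR 1 XOR 0 XOR 0 = 0

0


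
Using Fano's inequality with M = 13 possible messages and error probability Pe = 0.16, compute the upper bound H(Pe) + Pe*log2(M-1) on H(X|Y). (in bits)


H(Pe) = -Pe*log2(Pe) - (1-Pe)*log2(1-Pe) = -0.16*log2(0.16) - 0.84*log2(0.84) = 0.423017 + 0.211293 = 0.6343. Pe*log2(M-1) = 0.16*log2(12) = 0.573594. Bound = H(Pe) + Pe*log2(M-1) = 0.423017 + 0.211293 + 0.573594 = 1.2079

1.2079 bits


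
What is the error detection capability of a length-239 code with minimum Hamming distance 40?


Detection capability = d_min - 1 = 40 - 1 = 39

39 errors


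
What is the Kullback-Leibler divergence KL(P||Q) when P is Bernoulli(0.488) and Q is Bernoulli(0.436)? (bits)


KL = p*log2(p/q) + (1-p)*log2((1-p)/(1-q)) = 0.488*log2(0.488/0.436) + 0.512*log2(0.512/0.564) = 0.0079

0.0079 bits


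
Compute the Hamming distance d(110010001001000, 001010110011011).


Count differing positions: ^ ^ ^ . . . ^ ^ ^ . ^ . . ^ ^ = 9 differences

9


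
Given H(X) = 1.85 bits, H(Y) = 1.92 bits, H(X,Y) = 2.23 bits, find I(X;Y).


I(X;Y) = H(X) + H(Y) - H(X,Y) = 1.85 + 1.92 - 2.23 = 1.54

1.54 bits


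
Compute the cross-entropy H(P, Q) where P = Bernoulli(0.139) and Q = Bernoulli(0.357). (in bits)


H(P,Q) = -p*log2(q) - (1-p)*log2(1-q). -0.139*log2(0.357) = 0.206555; -0.861*log2(0.643) = 0.548551. H(P,Q) = 0.206555 + 0.548551 = 0.7551

0.7551 bits


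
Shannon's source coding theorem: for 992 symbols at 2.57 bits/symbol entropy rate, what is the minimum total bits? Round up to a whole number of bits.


Minimum bits >= n * H = 992 * 2.57 = 2549.44, rounded up to a whole number of bits = 2550

2550 bits


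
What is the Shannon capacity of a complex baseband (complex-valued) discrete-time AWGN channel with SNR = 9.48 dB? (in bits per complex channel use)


SNR_linear = 10^(9.48/10) = 8.8716; C = log2(1 + SNR_linear) = log2(1 + 8.8716) = 3.3033

3.3033 bits/channel use


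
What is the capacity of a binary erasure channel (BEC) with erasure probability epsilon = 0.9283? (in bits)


C = 1 - epsilon = 1 - 0.9283 = 0.0717

0.0717 bits


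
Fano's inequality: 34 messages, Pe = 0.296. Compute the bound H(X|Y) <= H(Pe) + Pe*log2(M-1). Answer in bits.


H(Pe) = -Pe*log2(Pe) - (1-Pe)*log2(1-Pe) = -0.296*log2(0.296) - 0.704*log2(0.704) = 0.519874 + 0.356472 = 0.8763. Pe*log2(M-1) = 0.296*log2(33) = 1.493141. Bound = H(Pe) + Pe*log2(M-1) = 0.519874 + 0.356472 + 1.493141 = 2.3695

2.3695 bits


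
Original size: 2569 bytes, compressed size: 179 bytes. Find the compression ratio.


Ratio = original / compressed = 2569 / 179 = 14.352

14.352


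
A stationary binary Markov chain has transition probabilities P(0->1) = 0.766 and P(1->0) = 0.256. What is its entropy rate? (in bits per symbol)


Stationary distribution: pi_0 = p10/(p01+p10) = 0.2505, pi_1 = 0.7495. Entropy rate H' = pi_0*H(p01) + pi_1*H(p10) = 0.2505*0.7849 + 0.7495*0.8207 = 0.8117

0.8117 bits/symbol


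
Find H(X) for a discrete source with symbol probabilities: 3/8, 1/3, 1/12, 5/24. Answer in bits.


H = -sum(p_i * log2(p_i)). Terms: -(3/8)*log2(3/8) = 0.530639; -(1/3)*log2(1/3) = 0.528321; -(1/12)*log2(1/12) = 0.298747; -(5/24)*log2(5/24) = 0.471466. H = 0.530639 + 0.528321 + 0.298747 + 0.471466 = 1.8292

1.8292 bits


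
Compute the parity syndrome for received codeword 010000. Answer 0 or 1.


Syndrome = XOR of all bits = 0 XOR 1 XOR 0 XOR 0 XOR 0 XOR 0 = 1

1


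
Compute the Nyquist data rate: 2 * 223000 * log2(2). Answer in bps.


Rate = 2 * B * log2(M) = 2 * 223000 * 1.0 = 446000.0

446000.0 bps


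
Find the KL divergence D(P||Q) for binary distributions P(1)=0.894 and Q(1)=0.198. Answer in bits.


KL = p*log2(p/q) + (1-p)*log2((1-p)/(1-q)) = 0.894*log2(0.894/0.198) + 0.106*log2(0.106/0.802) = 1.6348

1.6348 bits


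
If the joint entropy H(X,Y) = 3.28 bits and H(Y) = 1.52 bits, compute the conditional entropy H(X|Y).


H(X|Y) = H(X,Y) - H(Y) = 3.28 - 1.52 = 1.76

1.76 bits


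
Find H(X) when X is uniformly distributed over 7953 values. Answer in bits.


H = log2(n) = log2(7953) = 12.9573

12.9573 bits


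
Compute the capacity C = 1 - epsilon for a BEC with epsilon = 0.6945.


C = 1 - epsilon = 1 - 0.6945 = 0.3055

0.3055 bits


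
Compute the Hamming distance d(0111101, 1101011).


Count differing positions: ^ . ^ . ^ ^ . = 4 differences

4


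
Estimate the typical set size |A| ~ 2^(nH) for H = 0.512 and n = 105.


log2|A_typical| = nH = 105 * 0.512 = 53.76, so |A_typical| ~ 2^53.76 = 1.525e+16

1.525e+16


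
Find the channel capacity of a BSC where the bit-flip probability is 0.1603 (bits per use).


H(p) = -p*log2(p) - (1-p)*log2(1-p) = -0.1603*log2(0.1603) - 0.8397*log2(0.8397) = 0.423377 + 0.211650 = 0.635. C = 1 - H(p) = 1 - 0.635 = 0.365

0.365 bits


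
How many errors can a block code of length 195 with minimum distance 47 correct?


Correction capability = floor((d-1)/2) = floor((47-1)/2) = 23

23 errors


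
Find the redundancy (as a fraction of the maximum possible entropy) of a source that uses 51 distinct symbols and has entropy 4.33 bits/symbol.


H_max = log2(K) = log2(51) = 5.6724 bits/symbol. Redundancy = 1 - H/H_max = 1 - 4.33/5.6724 = 1 - 0.7633 = 0.2367

0.2367


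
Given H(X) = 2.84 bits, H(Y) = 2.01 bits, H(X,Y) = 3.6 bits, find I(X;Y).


I(X;Y) = H(X) + H(Y) - H(X,Y) = 2.84 + 2.01 - 3.6 = 1.25

1.25 bits


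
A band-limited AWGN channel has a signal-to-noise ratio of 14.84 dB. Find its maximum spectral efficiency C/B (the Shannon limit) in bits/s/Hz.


SNR_linear = 10^(14.84/10) = 30.4789; C/B = log2(1 + SNR_linear) = log2(1 + 30.4789) = 4.9763

4.9763 bits/s/Hz


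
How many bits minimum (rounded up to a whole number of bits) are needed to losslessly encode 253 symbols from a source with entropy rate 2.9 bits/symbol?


Minimum bits >= n * H = 253 * 2.9 = 733.7, rounded up to a whole number of bits = 734

734 bits


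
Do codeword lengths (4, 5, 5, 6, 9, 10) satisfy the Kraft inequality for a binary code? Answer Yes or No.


Kraft sum = sum(2^(-l_i)) = 0.1436, need <= 1. Result: satisfied (a binary prefix-free code with these lengths exists)

Yes


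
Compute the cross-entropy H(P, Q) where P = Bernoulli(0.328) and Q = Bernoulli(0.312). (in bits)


H(P,Q) = -p*log2(q) - (1-p)*log2(1-q). -0.328*log2(0.312) = 0.551165; -0.672*log2(0.688) = 0.362557. H(P,Q) = 0.551165 + 0.362557 = 0.9137

0.9137 bits


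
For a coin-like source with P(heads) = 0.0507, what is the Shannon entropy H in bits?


H = -p*log2(p) - (1-p)*log2(1-p). -0.0507*log2(0.0507) = 0.218105; -0.9493*log2(0.9493) = 0.071258. H = 0.218105 + 0.071258 = 0.2894

0.2894 bits


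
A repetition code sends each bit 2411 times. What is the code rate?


Rate = k/n = 1/2411

1/2411


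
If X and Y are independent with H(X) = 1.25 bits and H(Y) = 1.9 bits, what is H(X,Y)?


For independent variables, H(X,Y) = H(X) + H(Y) = 1.25 + 1.9 = 3.15

3.15 bits


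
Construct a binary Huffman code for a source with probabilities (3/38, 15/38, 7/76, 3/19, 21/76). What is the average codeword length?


Huffman construction (repeatedly merge the two least-probable nodes; each merge adds 1 bit to every symbol beneath it): 3/38 + 7/76 = 13/76; 3/19 + 13/76 = 25/76; 21/76 + 25/76 = 23/38; 15/38 + 23/38 = 1. Resulting codeword lengths (in the order the probabilities were given): (4, 1, 4, 3, 2). L_avg = sum(p_i * l_i) = 3/38*4 + 15/38*1 + 7/76*4 + 3/19*3 + 21/76*2 = 40/19 = 2.1053

2.1053 bits


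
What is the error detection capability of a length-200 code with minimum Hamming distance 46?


Detection capability = d_min - 1 = 46 - 1 = 45

45 errors


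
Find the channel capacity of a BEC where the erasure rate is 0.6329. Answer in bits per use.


C = 1 - epsilon = 1 - 0.6329 = 0.3671

0.3671 bits


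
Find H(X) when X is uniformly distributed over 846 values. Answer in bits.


H = log2(n) = log2(846) = 9.7245

9.7245 bits


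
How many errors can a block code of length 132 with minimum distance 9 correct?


Correction capability = floor((d-1)/2) = floor((9-1)/2) = 4

4 errors


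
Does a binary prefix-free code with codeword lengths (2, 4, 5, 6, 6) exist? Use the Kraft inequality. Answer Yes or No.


Kraft sum = sum(2^(-l_i)) = 0.375, need <= 1. Result: satisfied (a binary prefix-free code with these lengths exists)

Yes


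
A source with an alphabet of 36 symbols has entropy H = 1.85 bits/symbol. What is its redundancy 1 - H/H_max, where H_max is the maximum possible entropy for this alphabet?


H_max = log2(K) = log2(36) = 5.1699 bits/symbol. Redundancy = 1 - H/H_max = 1 - 1.85/5.1699 = 1 - 0.3578 = 0.6422

0.6422


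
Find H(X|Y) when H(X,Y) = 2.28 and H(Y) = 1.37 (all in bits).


H(X|Y) = H(X,Y) - H(Y) = 2.28 - 1.37 = 0.91

0.91 bits


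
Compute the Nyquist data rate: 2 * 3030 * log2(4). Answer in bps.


Rate = 2 * B * log2(M) = 2 * 3030 * 2.0 = 12120.0

12120.0 bps


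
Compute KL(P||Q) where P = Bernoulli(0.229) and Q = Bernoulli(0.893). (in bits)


KL = p*log2(p/q) + (1-p)*log2((1-p)/(1-q)) = 0.229*log2(0.229/0.893) + 0.771*log2(0.771/0.107) = 1.7471

1.7471 bits


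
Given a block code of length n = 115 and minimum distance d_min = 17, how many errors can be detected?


Detection capability = d_min - 1 = 17 - 1 = 16

16 errors


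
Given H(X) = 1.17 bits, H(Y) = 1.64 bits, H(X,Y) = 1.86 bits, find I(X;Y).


I(X;Y) = H(X) + H(Y) - H(X,Y) = 1.17 + 1.64 - 1.86 = 0.95

0.95 bits
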